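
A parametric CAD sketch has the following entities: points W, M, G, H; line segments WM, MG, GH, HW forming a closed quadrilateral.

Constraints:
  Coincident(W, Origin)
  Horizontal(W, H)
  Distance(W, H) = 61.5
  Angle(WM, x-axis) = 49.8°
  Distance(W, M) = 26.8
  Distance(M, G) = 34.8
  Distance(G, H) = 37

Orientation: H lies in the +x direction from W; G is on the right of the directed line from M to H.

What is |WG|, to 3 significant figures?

29.8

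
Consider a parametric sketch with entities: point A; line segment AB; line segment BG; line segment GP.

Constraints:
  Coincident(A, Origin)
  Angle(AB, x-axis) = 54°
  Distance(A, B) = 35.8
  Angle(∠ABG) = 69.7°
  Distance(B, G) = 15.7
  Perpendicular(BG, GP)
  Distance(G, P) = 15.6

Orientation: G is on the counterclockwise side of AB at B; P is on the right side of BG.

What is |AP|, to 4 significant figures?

49.29

A is at the origin; AB runs at 54.0° with length 35.8, so B = 35.8·(cos 54.0°, sin 54.0°) = (21.04, 28.96). ∠ABG = 69.7°, so BG runs at 54.0° + (180° − 69.7°) = 164.3° from the x-axis; with |BG| = 15.7, G = B + 15.7·(cos 164.3°, sin 164.3°) = (5.928, 33.21). BG ⟂ GP; with |GP| = 15.6 on the right of BG, P = G + 15.6·(0.2706, 0.9627) = (10.15, 48.23). Then |AP| = |P − A| = 49.29.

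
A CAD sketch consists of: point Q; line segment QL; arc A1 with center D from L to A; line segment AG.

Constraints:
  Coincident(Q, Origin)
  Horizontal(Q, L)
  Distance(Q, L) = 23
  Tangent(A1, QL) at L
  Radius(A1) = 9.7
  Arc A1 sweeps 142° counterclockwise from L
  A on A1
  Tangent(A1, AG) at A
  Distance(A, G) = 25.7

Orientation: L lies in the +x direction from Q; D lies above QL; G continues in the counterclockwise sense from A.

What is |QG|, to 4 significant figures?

34.29

Q is at the origin; QL is horizontal with |QL| = 23.0 and L on the +x side, so L = (23.00, 0.000). The tangent condition forces DL to be normal to QL, so D = L + (0, 9.7) = (23.00, 9.700). On A1, L sits at bearing -90° from D; a 142° counterclockwise sweep puts A at bearing 52°, so A = D + 9.7·(cos 52°, sin 52°) = (28.97, 17.34). Tangency of A1 to AG means the radius DA is perpendicular to AG, so AG runs along (−sin 52°, cos 52°); with |AG| = 25.7, G = (8.720, 33.17). Then |QG| = |G − Q| = 34.29.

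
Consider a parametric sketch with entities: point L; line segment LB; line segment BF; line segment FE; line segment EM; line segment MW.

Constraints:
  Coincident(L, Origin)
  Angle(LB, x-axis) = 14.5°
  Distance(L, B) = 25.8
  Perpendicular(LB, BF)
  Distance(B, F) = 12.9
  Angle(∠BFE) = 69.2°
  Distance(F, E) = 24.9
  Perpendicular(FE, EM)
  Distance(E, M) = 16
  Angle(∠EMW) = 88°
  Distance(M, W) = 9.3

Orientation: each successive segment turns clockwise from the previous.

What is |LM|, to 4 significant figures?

13.64

∠BFE = 69.2° gives FE at 173.7° from the x-axis; with |FE| = 24.9, E = (3.458, -3.297). FE ⟂ EM, so EM runs at 83.70°; with |EM| = 16.0, M = (5.214, 12.61). Then |LM| = |M − L| = 13.64.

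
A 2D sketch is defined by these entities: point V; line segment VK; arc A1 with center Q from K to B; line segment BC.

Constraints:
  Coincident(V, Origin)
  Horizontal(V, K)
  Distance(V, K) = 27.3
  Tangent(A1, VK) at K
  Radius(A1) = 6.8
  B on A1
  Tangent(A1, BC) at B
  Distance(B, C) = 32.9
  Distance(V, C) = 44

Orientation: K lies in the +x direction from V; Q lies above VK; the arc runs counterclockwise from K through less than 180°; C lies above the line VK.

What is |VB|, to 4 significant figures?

34.83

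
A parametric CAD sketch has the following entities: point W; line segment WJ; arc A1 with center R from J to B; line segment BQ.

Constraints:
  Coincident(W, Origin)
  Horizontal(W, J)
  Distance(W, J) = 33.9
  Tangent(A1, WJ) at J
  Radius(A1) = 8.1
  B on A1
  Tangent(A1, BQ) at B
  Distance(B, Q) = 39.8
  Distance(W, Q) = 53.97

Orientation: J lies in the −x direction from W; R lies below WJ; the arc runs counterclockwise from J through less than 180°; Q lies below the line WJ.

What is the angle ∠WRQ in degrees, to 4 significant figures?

90.98°

W is at the origin; WJ is horizontal with |WJ| = 33.9 and J on the −x side, so J = (-33.90, 0.000). The tangent condition forces RJ to be normal to WJ, so R = J + (0, -8.1) = (-33.90, -8.100). Since RB ⟂ BQ (tangency), |RQ| = √(8.1² + 39.8²) = 40.62 regardless of where B sits on A1. So Q lies on both circle(W, 53.97) and circle(R, 40.62); the below-WJ intersection is Q = (-25.14, -47.76). B is the foot of the tangent from Q: B = (-41.30, -11.39).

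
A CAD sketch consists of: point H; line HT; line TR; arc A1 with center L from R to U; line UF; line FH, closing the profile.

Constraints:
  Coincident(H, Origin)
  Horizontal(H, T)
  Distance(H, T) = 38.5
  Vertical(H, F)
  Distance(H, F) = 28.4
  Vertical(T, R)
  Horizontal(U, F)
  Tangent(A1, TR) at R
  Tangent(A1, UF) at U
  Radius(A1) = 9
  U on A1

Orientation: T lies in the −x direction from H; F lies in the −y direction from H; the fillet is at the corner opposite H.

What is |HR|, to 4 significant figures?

43.11

H is at the origin; HT is horizontal with |HT| = 38.5 and T on the −x side, so T = (-38.50, 0.000). H and F share the same x with |HF| = 28.4 and F on the −y side, so F = (0.000, -28.40). The virtual corner opposite H is at (-38.50, -28.40). Since A1 is tangent to TR there, LR ⟂ TR and since A1 is tangent to UF there, LU ⟂ UF, with radius 9.0, so the center L sits 9.0 in from both sides at L = (-29.50, -19.40). That places the tangent points at R = (-38.50, -19.40) on TR and U = (-29.50, -28.40) on UF. Then |HR| = |R − H| = 43.11.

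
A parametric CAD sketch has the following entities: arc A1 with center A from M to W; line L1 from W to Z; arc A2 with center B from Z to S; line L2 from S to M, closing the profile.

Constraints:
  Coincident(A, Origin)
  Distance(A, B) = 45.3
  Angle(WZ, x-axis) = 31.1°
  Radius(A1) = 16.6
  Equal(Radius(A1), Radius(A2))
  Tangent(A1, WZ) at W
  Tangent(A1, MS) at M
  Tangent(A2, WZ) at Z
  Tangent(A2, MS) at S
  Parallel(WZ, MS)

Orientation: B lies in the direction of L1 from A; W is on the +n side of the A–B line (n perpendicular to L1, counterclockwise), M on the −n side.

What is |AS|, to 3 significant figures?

48.2

Tangency of A1 to both parallel lines with radius 16.6 puts W and M at A ± 16.6·n: W = (-8.57, 14.2), M = (8.57, -14.2). Equal radii place Z and S the same way about B: Z = B + 16.6·n = (30.2, 37.6), S = B − 16.6·n = (47.4, 9.18). Then |AS| = |S − A| = 48.2.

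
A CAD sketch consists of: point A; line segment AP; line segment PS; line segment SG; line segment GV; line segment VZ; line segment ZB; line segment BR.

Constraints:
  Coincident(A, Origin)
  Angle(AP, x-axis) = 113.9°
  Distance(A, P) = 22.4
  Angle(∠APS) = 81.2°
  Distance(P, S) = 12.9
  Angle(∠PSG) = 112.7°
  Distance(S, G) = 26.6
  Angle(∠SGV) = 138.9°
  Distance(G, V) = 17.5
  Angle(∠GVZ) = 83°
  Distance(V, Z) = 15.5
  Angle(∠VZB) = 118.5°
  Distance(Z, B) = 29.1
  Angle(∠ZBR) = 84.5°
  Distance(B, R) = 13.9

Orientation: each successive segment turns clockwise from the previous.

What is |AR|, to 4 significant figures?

20.41

A is at the origin; AP runs at 113.9° with length 22.4, so P = (-9.075, 20.48). ∠APS = 81.2° gives PS at 15.10° from the x-axis; with |PS| = 12.9, S = (3.379, 23.84). ∠PSG = 112.7° gives SG at -52.20° from the x-axis; with |SG| = 26.6, G = (19.68, 2.822). ∠SGV = 138.9° gives GV at -93.30° from the x-axis; with |GV| = 17.5, V = (18.68, -14.65). ∠GVZ = 83.0° gives VZ at 169.7° from the x-axis; with |VZ| = 15.5, Z = (3.425, -11.88). ∠VZB = 118.5° gives ZB at 108.2° from the x-axis; with |ZB| = 29.1, B = (-5.664, 15.77). ∠ZBR = 84.5° gives BR at 12.70° from the x-axis; with |BR| = 13.9, R = (7.896, 18.82). Then |AR| = |R − A| = 20.41.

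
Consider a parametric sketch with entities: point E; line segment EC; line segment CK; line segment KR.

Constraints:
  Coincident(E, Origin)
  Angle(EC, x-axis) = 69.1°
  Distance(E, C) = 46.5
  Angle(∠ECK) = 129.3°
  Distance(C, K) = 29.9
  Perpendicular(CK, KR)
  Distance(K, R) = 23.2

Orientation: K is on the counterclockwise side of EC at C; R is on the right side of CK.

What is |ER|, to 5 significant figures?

83.818

∠ECK = 129.3°, so CK runs at 69.1° + (180° − 129.3°) = 119.80° from the x-axis; with |CK| = 29.9, K = C + 29.9·(cos 119.80°, sin 119.80°) = (1.7288, 69.387). CK ⟂ KR; with |KR| = 23.2 on the right of CK, R = K + 23.2·(0.86777, 0.49697) = (21.861, 80.916). Then |ER| = |R − E| = 83.818.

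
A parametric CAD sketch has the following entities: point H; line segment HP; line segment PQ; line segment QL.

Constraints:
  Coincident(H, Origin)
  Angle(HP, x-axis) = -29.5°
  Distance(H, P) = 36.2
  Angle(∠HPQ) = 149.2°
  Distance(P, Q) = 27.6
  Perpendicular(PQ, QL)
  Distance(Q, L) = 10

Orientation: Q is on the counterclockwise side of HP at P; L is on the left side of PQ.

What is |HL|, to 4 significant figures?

59.31

H is at the origin; HP runs at -29.5° with length 36.2, so P = 36.2·(cos -29.5°, sin -29.5°) = (31.51, -17.83). ∠HPQ = 149.2°, so PQ runs at -29.5° + (180° − 149.2°) = 1.300° from the x-axis; with |PQ| = 27.6, Q = P + 27.6·(cos 1.300°, sin 1.300°) = (59.10, -17.20). The perpendicularity gives QL at right angles to PQ; with |QL| = 10.0 on the left of PQ, L = Q + 10.0·(-0.02269, 0.9997) = (58.87, -7.202). Then |HL| = |L − H| = 59.31.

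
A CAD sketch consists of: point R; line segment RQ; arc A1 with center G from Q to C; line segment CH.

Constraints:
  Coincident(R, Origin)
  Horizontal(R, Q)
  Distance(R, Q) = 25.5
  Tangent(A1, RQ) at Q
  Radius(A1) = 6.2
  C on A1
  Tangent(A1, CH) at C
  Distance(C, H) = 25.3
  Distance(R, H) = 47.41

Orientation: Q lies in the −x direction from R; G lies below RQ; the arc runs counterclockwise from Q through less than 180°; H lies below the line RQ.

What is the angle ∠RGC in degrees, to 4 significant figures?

153.7°

Checks: R = (0.00, 0.00) ✓; R.y = 0.00, Q.y = 0.00 ✓; |GC| = 6.200 ✓; ∠(GC, CH) = 90.00° ✓; |CH| = 25.30 ✓; |RH| = 47.41 ✓.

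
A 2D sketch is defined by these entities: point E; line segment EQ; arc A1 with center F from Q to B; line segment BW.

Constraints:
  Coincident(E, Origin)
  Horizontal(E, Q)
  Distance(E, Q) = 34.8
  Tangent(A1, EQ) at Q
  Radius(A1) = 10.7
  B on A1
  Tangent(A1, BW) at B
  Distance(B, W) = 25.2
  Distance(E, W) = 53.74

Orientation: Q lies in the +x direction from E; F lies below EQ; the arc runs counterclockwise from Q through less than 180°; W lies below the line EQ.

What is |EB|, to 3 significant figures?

30.2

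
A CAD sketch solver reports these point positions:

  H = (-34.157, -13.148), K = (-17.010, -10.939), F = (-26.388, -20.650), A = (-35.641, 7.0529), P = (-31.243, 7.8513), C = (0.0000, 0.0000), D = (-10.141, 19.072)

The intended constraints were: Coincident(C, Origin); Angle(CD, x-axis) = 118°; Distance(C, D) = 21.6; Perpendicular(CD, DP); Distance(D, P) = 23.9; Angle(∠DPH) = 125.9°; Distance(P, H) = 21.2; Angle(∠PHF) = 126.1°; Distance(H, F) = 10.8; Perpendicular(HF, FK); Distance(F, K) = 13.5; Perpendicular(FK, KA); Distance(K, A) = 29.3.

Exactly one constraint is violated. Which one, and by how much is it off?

Distance(K, A) = 29.3 — off by 3.40.

C = (0.00, 0.00) ✓; CD at 118.0° ✓; |CD| = 21.60 ✓; ∠(CD, DP) = 90.00° ✓; |DP| = 23.90 ✓; ∠DPH = 125.9° ✓; |PH| = 21.20 ✓; ∠PHF = 126.1° ✓; |HF| = 10.80 ✓; ∠(HF, FK) = 90.00° ✓; |FK| = 13.50 ✓; ∠(FK, KA) = 90.00° ✓; |KA| = 25.90 ✗.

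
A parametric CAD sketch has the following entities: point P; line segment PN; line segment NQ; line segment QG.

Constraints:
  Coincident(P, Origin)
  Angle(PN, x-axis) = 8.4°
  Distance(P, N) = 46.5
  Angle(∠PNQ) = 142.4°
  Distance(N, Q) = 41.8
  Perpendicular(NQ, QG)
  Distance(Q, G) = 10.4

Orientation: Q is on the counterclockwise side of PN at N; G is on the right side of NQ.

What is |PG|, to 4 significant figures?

87.68

P is at the origin; PN runs at 8.4° with length 46.5, so N = 46.5·(cos 8.4°, sin 8.4°) = (46.00, 6.793). ∠PNQ = 142.4°, so NQ runs at 8.4° + (180° − 142.4°) = 46.00° from the x-axis; with |NQ| = 41.8, Q = N + 41.8·(cos 46.00°, sin 46.00°) = (75.04, 36.86). The perpendicularity gives QG at right angles to NQ; with |QG| = 10.4 on the right of NQ, G = Q + 10.4·(0.7193, -0.6947) = (82.52, 29.64). Then |PG| = |G − P| = 87.68.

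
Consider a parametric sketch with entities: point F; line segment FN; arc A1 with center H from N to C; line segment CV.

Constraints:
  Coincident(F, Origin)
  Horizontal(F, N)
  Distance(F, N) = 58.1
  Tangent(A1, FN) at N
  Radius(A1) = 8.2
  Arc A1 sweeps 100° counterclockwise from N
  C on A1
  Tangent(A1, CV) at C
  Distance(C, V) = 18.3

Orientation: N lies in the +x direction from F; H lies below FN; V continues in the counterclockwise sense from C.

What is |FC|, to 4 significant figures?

50.94

Since A1 is tangent to FN there, HN ⟂ FN, so H = N + (0, -8.2) = (58.10, -8.200). On A1, N sits at bearing 90° from H; a 100° counterclockwise sweep puts C at bearing 190°, so C = H + 8.2·(cos 190°, sin 190°) = (50.02, -9.624). Then |FC| = |C − F| = 50.94.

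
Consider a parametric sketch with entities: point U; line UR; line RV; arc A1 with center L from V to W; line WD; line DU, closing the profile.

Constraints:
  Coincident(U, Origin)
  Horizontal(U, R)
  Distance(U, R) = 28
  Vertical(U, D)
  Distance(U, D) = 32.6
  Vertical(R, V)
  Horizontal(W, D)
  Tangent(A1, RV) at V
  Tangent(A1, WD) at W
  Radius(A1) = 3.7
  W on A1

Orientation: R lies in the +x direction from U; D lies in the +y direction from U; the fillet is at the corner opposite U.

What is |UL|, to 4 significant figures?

37.76

U is at the origin; U and R share the same y with |UR| = 28.0 and R on the +x side, so R = (28.00, 0.000). U and D share the same x with |UD| = 32.6 and D on the +y side, so D = (0.000, 32.60). The virtual corner opposite U is at (28.00, 32.60). A1 meets RV tangentially, so LV is at right angles to RV and the tangent condition forces LW to be normal to WD, with radius 3.7, so the center L sits 3.7 in from both sides at L = (24.30, 28.90). Then |UL| = |L − U| = 37.76.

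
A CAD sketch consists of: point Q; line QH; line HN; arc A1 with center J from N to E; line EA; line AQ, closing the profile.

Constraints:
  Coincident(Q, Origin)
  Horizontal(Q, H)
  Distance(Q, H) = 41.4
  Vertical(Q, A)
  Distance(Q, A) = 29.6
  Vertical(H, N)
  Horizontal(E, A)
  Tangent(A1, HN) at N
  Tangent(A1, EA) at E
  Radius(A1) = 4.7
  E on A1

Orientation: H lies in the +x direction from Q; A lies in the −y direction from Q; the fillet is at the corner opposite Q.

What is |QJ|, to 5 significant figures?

44.350

Q is at the origin; QH is horizontal with |QH| = 41.4 and H on the +x side, so H = (41.400, 0.0000). QA is vertical with |QA| = 29.6 and A on the −y side, so A = (0.0000, -29.600). The virtual corner opposite Q is at (41.400, -29.600). A1 meets HN tangentially, so JN is at right angles to HN and the tangent condition forces JE to be normal to EA, with radius 4.7, so the center J sits 4.7 in from both sides at J = (36.700, -24.900). Then |QJ| = |J − Q| = 44.350.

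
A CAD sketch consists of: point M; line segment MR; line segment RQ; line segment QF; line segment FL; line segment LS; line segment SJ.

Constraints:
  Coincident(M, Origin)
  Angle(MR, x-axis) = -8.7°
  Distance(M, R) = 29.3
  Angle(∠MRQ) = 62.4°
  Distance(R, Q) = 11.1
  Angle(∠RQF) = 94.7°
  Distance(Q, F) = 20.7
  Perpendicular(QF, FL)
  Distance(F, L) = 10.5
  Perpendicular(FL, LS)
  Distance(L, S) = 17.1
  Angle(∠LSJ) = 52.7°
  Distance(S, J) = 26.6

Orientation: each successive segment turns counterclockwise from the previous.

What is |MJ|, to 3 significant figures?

12.1

FL is perpendicular to LS, so LS runs at 14.2°; with |LS| = 17.1, S = (24.5, -4.99). ∠LSJ = 52.7° gives SJ at 142° from the x-axis; with |SJ| = 26.6, J = (3.64, 11.6). Then |MJ| = |J − M| = 12.1.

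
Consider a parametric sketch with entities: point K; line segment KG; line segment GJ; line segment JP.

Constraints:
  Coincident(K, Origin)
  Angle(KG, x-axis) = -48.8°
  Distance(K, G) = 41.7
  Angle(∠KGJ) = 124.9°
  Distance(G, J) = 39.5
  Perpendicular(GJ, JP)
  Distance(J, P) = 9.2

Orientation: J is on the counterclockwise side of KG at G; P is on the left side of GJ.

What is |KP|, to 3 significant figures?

68.1

K is at the origin; KG runs at -48.8° with length 41.7, so G = 41.7·(cos -48.8°, sin -48.8°) = (27.5, -31.4). ∠KGJ = 124.9°, so GJ runs at -48.8° + (180° − 124.9°) = 6.30° from the x-axis; with |GJ| = 39.5, J = G + 39.5·(cos 6.30°, sin 6.30°) = (66.7, -27.0). The perpendicularity gives JP at right angles to GJ; with |JP| = 9.2 on the left of GJ, P = J + 9.2·(-0.110, 0.994) = (65.7, -17.9). Then |KP| = |P − K| = 68.1.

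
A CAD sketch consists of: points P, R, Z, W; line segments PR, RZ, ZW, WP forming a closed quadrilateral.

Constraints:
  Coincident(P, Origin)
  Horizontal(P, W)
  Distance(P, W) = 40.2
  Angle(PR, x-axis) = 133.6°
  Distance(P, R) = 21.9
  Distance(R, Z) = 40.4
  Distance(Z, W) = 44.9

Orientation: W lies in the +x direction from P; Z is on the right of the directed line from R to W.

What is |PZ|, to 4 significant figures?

21.34

Checks: |RZ| = 40.40 ✓; |ZW| = 44.90 ✓.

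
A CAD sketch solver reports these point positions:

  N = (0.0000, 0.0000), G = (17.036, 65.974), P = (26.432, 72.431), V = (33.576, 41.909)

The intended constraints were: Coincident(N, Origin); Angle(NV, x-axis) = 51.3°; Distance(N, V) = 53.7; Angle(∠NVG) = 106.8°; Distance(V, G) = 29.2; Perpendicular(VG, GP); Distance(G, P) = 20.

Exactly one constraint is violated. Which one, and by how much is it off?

Distance(G, P) = 20 — off by 8.60.

N = (0.00, 0.00) ✓; NV at 51.30° ✓; |NV| = 53.70 ✓; ∠NVG = 106.8° ✓; |VG| = 29.20 ✓; ∠(VG, GP) = 90.00° ✓; |GP| = 11.40 ✗.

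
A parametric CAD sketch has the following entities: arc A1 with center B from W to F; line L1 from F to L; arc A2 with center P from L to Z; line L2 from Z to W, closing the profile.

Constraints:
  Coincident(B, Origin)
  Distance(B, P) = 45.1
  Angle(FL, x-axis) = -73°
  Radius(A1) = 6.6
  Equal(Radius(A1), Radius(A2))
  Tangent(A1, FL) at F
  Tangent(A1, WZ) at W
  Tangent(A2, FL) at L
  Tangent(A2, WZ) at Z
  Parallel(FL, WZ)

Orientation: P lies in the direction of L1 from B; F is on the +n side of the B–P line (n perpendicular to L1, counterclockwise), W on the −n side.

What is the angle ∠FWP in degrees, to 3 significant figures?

81.7°

The slot axis is L1's direction at -73.0°, so u = (cos -73.0°, sin -73.0°) = (0.292, -0.956) and n = (−sin -73.0°, cos -73.0°) = (0.956, 0.292). B is at the origin and P lies 45.1 along u from B, so P = 45.1·u = (13.2, -43.1). Tangency of A1 to both parallel lines with radius 6.6 puts F and W at B ± 6.6·n: F = (6.31, 1.93), W = (-6.31, -1.93). Then cos ∠FWP = WF·WP / (|WF||WP|), giving 81.7°.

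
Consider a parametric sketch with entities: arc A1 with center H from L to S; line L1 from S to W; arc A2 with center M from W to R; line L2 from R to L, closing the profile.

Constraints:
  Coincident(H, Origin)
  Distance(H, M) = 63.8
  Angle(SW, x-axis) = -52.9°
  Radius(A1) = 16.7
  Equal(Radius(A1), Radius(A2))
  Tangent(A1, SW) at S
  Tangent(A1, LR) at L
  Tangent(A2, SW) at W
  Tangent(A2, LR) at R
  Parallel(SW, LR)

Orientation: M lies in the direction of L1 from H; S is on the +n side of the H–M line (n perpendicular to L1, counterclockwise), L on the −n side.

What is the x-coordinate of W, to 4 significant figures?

51.80

Tangency of A1 to both parallel lines with radius 16.7 puts S and L at H ± 16.7·n: S = (13.32, 10.07), L = (-13.32, -10.07). Equal radii place W and R the same way about M: W = M + 16.7·n = (51.80, -40.81), R = M − 16.7·n = (25.17, -60.96). So W.x = 51.80.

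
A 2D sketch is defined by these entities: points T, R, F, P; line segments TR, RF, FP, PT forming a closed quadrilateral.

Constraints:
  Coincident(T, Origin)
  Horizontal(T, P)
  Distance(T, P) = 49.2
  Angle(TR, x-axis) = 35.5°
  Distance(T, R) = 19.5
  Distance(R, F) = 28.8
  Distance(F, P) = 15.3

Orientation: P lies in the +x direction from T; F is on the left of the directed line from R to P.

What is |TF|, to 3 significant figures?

46.8

T is at the origin; TP is horizontal with |TP| = 49.2 and P in +x, so P = (49.2, 0). TR runs at 35.5° with |TR| = 19.5, so R = (15.9, 11.3). F is determined by |RF| = 28.8 and |FP| = 15.3 together: it lies at the intersection of circle(R, 28.8) and circle(P, 15.3). With |RP| = 35.2, the foot of the radical line on RP is 26.1 from R and the perpendicular offset is √(28.8² − 26.1²) = 12.3. Taking the left-of-RP solution: F = (44.5, 14.6).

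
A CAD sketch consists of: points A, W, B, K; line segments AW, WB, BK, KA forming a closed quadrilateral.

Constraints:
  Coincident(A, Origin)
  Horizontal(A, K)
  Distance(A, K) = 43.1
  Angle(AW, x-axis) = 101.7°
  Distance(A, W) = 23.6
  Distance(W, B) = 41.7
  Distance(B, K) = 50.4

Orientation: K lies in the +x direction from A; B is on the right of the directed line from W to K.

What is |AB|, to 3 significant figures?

19.0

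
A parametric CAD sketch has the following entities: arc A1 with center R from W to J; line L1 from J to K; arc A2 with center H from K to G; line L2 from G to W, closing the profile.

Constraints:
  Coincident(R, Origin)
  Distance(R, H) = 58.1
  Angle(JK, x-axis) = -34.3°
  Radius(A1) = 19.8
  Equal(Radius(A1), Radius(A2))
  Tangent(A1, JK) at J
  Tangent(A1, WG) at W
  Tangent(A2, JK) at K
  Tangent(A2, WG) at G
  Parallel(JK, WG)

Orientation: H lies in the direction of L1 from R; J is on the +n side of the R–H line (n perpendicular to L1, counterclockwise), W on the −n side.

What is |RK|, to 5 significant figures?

61.381

Tangency of A1 to both parallel lines with radius 19.8 puts J and W at R ± 19.8·n: J = (11.158, 16.357), W = (-11.158, -16.357). Equal radii place K and G the same way about H: K = H + 19.8·n = (59.154, -16.384), G = H − 19.8·n = (36.838, -49.098). Then |RK| = |K − R| = 61.381.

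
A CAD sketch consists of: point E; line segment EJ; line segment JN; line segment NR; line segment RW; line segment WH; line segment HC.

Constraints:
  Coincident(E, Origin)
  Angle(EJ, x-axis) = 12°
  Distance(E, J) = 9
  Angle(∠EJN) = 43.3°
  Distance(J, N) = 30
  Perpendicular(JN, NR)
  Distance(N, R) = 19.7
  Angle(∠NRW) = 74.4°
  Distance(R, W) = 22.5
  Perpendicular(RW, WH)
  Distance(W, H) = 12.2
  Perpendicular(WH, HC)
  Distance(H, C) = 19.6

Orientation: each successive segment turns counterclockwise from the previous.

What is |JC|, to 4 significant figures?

31.32

E is at the origin; EJ runs at 12.0° with length 9.0, so J = (8.803, 1.871). ∠EJN = 43.3° gives JN at 148.7° from the x-axis; with |JN| = 30.0, N = (-16.83, 17.46). JN ⟂ NR, so NR runs at -121.3°; with |NR| = 19.7, R = (-27.06, 0.6239). ∠NRW = 74.4° gives RW at -15.70° from the x-axis; with |RW| = 22.5, W = (-5.404, -5.465). RW is perpendicular to WH, so WH runs at 74.30°; with |WH| = 12.2, H = (-2.103, 6.280). The perpendicularity gives HC at right angles to WH, so HC runs at 164.3°; with |HC| = 19.6, C = (-20.97, 11.58). Then |JC| = |C − J| = 31.32.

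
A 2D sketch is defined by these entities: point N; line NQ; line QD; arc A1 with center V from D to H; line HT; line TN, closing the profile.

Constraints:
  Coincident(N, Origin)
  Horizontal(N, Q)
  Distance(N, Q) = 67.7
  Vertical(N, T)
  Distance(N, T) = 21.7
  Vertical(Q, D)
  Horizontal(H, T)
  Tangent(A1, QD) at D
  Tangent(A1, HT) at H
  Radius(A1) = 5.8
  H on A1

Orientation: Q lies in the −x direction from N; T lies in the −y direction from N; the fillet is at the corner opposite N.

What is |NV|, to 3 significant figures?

63.9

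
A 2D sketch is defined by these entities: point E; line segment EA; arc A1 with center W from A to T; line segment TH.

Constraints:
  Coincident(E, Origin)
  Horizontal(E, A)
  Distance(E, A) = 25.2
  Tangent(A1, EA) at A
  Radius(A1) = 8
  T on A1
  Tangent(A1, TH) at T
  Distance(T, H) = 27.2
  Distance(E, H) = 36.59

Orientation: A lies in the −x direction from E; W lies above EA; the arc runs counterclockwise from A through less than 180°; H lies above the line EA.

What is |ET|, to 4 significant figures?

18.62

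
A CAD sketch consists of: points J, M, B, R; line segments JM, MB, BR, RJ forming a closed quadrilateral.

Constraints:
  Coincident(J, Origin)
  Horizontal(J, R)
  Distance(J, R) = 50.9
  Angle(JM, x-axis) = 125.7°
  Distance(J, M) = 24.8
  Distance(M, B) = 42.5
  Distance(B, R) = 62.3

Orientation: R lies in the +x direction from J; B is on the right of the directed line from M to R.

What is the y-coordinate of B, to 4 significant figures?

-21.78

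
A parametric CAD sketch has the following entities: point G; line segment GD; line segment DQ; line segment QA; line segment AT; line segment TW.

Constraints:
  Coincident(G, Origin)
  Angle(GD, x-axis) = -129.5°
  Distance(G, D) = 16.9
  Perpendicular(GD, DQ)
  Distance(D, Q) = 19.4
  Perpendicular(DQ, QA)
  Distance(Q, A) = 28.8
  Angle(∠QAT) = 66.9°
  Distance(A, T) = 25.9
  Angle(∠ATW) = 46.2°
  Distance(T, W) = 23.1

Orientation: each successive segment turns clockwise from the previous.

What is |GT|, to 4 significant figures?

4.753

The perpendicularity gives QA at right angles to DQ, so QA runs at 50.50°; with |QA| = 28.8, A = (-7.400, 21.52). ∠QAT = 66.9° gives AT at -62.60° from the x-axis; with |AT| = 25.9, T = (4.519, -1.472). Then |GT| = |T − G| = 4.753.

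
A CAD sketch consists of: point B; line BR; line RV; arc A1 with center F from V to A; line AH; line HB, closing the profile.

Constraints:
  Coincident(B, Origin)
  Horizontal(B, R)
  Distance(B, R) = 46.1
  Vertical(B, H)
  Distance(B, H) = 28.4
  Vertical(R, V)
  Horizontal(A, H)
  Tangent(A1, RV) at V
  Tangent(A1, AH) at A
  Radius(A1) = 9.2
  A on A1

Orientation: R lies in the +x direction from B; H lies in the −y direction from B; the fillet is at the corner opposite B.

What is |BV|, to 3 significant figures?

49.9

The virtual corner opposite B is at (46.1, -28.4). The tangent condition forces FV to be normal to RV and the tangent condition forces FA to be normal to AH, with radius 9.2, so the center F sits 9.2 in from both sides at F = (36.9, -19.2). That places the tangent points at V = (46.1, -19.2) on RV and A = (36.9, -28.4) on AH. Then |BV| = |V − B| = 49.9.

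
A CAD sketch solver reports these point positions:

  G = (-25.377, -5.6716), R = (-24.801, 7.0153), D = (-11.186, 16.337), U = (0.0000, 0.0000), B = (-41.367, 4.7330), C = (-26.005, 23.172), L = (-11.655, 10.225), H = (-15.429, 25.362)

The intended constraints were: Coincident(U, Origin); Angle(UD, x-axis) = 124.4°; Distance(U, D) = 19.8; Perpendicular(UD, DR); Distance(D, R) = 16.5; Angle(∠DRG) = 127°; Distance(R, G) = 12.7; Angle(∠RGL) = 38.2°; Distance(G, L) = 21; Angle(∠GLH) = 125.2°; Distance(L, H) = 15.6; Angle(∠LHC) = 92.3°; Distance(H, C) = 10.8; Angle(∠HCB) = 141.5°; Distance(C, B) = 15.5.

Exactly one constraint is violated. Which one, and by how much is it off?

Distance(C, B) = 15.5 — off by 8.50.

U = (0.00, 0.00) ✓; UD at 124.4° ✓; |UD| = 19.80 ✓; ∠(UD, DR) = 90.00° ✓; |DR| = 16.50 ✓; ∠DRG = 127.0° ✓; |RG| = 12.70 ✓; ∠RGL = 38.20° ✓; |GL| = 21.00 ✓; ∠GLH = 125.2° ✓; |LH| = 15.60 ✓; ∠LHC = 92.30° ✓; |HC| = 10.80 ✓; ∠HCB = 141.5° ✓; |CB| = 24.00 ✗.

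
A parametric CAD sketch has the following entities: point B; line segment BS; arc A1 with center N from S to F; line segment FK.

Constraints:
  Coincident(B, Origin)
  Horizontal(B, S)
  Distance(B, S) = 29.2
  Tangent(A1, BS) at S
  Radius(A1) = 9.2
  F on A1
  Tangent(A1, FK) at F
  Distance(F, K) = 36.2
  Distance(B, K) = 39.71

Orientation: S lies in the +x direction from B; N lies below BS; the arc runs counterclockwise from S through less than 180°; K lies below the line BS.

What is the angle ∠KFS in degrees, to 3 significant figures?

146°

B is at the origin; B and S share the same y with |BS| = 29.2 and S on the +x side, so S = (29.2, 0.00). Tangency of A1 to BS means the radius NS is perpendicular to BS, so N = S + (0, -9.2) = (29.2, -9.20). Since NF ⟂ FK (tangency), |NK| = √(9.2² + 36.2²) = 37.4 regardless of where F sits on A1. So K lies on both circle(B, 39.71) and circle(N, 37.4); the below-BS intersection is K = (6.84, -39.1). F is the foot of the tangent from K: F = (20.7, -5.68).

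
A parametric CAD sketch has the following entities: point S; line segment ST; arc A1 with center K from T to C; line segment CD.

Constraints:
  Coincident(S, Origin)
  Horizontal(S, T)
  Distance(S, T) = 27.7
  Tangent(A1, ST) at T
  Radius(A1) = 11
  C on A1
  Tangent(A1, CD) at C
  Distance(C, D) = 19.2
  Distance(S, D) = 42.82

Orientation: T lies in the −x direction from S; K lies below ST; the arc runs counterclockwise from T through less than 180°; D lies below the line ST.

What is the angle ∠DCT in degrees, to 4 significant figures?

119.4°

S is at the origin; S and T share the same y with |ST| = 27.7 and T on the −x side, so T = (-27.70, 0.000). The tangent condition forces KT to be normal to ST, so K = T + (0, -11) = (-27.70, -11.00). Since KC ⟂ CD (tangency), |KD| = √(11.0² + 19.2²) = 22.13 regardless of where C sits on A1. So D lies on both circle(S, 42.82) and circle(K, 22.13); the below-ST intersection is D = (-27.14, -33.12). C is the foot of the tangent from D: C = (-37.10, -16.71).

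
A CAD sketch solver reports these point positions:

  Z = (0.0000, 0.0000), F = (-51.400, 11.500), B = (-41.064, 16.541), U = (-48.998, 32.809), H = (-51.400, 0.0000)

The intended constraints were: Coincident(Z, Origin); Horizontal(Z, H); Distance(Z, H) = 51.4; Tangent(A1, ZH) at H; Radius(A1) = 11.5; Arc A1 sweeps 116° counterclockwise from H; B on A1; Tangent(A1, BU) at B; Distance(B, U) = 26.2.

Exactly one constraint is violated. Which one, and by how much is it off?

Distance(B, U) = 26.2 — off by 8.10.

Z = (0.00, 0.00) ✓; Z.y = 0.00, H.y = 0.00 ✓; |ZH| = 51.40 ✓; ∠(FH, HZ) = 90.00° ✓; |FH| = 11.50 ✓; bearing(F→B) − bearing(F→H) = 116.0° ✓; |FB| = 11.50 ✓; ∠(FB, BU) = 90.00° ✓; |BU| = 18.10 ✗.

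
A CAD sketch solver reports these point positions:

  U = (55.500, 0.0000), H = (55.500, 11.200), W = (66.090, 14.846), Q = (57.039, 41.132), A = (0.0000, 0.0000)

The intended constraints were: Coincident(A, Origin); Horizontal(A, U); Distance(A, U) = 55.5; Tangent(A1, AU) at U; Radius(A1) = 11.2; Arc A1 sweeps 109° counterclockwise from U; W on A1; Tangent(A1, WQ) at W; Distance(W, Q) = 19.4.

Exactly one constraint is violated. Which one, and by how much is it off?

Distance(W, Q) = 19.4 — off by 8.40.

A = (0.00, 0.00) ✓; A.y = 0.00, U.y = 0.00 ✓; |AU| = 55.50 ✓; ∠(HU, UA) = 90.00° ✓; |HU| = 11.20 ✓; bearing(H→W) − bearing(H→U) = 109.0° ✓; |HW| = 11.20 ✓; ∠(HW, WQ) = 90.00° ✓; |WQ| = 27.80 ✗.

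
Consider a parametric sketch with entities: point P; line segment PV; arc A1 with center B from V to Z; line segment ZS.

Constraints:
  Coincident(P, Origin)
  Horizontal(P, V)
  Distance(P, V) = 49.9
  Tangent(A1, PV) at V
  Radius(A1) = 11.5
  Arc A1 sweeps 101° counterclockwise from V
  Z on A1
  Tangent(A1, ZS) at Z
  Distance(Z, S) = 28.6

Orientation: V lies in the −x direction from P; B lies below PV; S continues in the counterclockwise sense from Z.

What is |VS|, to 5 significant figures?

42.174

P is at the origin; PV is horizontal with |PV| = 49.9 and V on the −x side, so V = (-49.900, 0.0000). A1 meets PV tangentially, so BV is at right angles to PV, so B = V + (0, -11.5) = (-49.900, -11.500). On A1, V sits at bearing 90° from B; a 101° counterclockwise sweep puts Z at bearing 191°, so Z = B + 11.5·(cos 191°, sin 191°) = (-61.189, -13.694). Tangency of A1 to ZS means the radius BZ is perpendicular to ZS, so ZS runs along (−sin 191°, cos 191°); with |ZS| = 28.6, S = (-55.732, -41.769). Then |VS| = |S − V| = 42.174.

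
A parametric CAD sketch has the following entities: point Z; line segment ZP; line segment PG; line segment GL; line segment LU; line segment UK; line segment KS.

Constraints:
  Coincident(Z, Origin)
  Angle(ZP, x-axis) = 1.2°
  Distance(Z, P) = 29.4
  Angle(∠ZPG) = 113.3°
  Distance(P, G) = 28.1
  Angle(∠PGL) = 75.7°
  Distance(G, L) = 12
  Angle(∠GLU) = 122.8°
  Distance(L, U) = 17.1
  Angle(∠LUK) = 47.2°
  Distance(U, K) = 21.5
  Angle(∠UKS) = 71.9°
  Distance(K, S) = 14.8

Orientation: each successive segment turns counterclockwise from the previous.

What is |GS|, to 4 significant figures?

7.462

Z is at the origin; ZP runs at 1.2° with length 29.4, so P = (29.39, 0.6157). ∠ZPG = 113.3° gives PG at 67.90° from the x-axis; with |PG| = 28.1, G = (39.97, 26.65). ∠PGL = 75.7° gives GL at 172.2° from the x-axis; with |GL| = 12.0, L = (28.08, 28.28). ∠GLU = 122.8° gives LU at -130.6° from the x-axis; with |LU| = 17.1, U = (16.95, 15.30). ∠LUK = 47.2° gives UK at 2.200° from the x-axis; with |UK| = 21.5, K = (38.43, 16.12). ∠UKS = 71.9° gives KS at 110.3° from the x-axis; with |KS| = 14.8, S = (33.30, 30.00). Then |GS| = |S − G| = 7.462.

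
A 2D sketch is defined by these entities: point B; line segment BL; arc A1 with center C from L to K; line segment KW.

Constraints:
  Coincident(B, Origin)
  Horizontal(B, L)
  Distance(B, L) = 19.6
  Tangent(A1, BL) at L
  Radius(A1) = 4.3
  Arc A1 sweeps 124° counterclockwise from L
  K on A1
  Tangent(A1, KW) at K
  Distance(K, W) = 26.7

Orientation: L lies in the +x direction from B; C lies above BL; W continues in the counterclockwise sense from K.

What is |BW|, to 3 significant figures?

30.0

B is at the origin; B and L share the same y with |BL| = 19.6 and L on the +x side, so L = (19.6, 0.00). Tangency of A1 to BL means the radius CL is perpendicular to BL, so C = L + (0, 4.3) = (19.6, 4.30). On A1, L sits at bearing -90° from C; a 124° counterclockwise sweep puts K at bearing 34°, so K = C + 4.3·(cos 34°, sin 34°) = (23.2, 6.70). The tangent condition forces CK to be normal to KW, so KW runs along (−sin 34°, cos 34°); with |KW| = 26.7, W = (8.23, 28.8). Then |BW| = |W − B| = 30.0.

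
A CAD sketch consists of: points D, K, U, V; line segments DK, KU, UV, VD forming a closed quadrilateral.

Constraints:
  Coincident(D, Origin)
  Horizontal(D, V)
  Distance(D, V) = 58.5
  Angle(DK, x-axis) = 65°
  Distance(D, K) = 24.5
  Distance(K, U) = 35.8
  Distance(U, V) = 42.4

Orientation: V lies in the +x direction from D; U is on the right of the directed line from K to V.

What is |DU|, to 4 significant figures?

22.11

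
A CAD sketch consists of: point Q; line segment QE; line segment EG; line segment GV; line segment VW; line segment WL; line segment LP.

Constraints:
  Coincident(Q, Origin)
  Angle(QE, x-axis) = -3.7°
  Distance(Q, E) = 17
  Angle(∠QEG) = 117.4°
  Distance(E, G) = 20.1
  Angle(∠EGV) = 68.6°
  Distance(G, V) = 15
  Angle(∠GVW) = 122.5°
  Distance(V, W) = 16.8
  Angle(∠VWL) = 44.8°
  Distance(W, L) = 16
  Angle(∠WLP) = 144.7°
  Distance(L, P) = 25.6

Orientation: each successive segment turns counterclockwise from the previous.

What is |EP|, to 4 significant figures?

31.48

Q is at the origin; QE runs at -3.7° with length 17.0, so E = (16.96, -1.097). ∠QEG = 117.4° gives EG at 58.90° from the x-axis; with |EG| = 20.1, G = (27.35, 16.11). ∠EGV = 68.6° gives GV at 170.3° from the x-axis; with |GV| = 15.0, V = (12.56, 18.64). ∠GVW = 122.5° gives VW at -132.2° from the x-axis; with |VW| = 16.8, W = (1.276, 6.196). ∠VWL = 44.8° gives WL at 3.000° from the x-axis; with |WL| = 16.0, L = (17.25, 7.033). ∠WLP = 144.7° gives LP at 38.30° from the x-axis; with |LP| = 25.6, P = (37.34, 22.90). Then |EP| = |P − E| = 31.48.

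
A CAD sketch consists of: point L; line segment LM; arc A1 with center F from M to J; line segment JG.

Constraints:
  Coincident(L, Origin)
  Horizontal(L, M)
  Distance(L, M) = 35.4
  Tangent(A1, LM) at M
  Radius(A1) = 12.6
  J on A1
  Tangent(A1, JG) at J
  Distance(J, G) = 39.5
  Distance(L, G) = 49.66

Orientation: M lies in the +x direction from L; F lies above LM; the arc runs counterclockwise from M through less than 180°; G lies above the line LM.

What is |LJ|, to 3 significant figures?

48.9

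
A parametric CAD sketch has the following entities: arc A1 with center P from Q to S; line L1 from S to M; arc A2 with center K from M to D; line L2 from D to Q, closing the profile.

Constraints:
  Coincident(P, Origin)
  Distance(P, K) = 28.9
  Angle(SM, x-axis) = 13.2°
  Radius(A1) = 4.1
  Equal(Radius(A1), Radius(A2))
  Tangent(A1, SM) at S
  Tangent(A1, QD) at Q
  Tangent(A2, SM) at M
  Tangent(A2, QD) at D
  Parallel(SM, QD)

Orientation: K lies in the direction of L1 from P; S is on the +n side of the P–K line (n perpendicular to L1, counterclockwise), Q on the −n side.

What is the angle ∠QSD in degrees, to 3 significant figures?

74.2°

The slot axis is L1's direction at 13.2°, so u = (cos 13.2°, sin 13.2°) = (0.974, 0.228) and n = (−sin 13.2°, cos 13.2°) = (-0.228, 0.974). P is at the origin and K lies 28.9 along u from P, so K = 28.9·u = (28.1, 6.60). Tangency of A1 to both parallel lines with radius 4.1 puts S and Q at P ± 4.1·n: S = (-0.936, 3.99), Q = (0.936, -3.99). Equal radii place M and D the same way about K: M = K + 4.1·n = (27.2, 10.6), D = K − 4.1·n = (29.1, 2.61). Then cos ∠QSD = SQ·SD / (|SQ||SD|), giving 74.2°.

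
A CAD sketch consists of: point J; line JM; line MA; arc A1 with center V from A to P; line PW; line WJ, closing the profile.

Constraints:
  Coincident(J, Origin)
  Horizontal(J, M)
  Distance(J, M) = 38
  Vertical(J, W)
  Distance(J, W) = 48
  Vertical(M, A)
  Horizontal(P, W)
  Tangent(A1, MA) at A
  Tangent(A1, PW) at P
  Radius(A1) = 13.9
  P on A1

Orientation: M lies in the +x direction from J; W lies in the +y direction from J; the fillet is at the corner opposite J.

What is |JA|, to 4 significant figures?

51.06

J is at the origin; J and M share the same y with |JM| = 38.0 and M on the +x side, so M = (38.00, 0.000). J and W share the same x with |JW| = 48.0 and W on the +y side, so W = (0.000, 48.00). The virtual corner opposite J is at (38.00, 48.00). Since A1 is tangent to MA there, VA ⟂ MA and since A1 is tangent to PW there, VP ⟂ PW, with radius 13.9, so the center V sits 13.9 in from both sides at V = (24.10, 34.10). That places the tangent points at A = (38.00, 34.10) on MA and P = (24.10, 48.00) on PW. Then |JA| = |A − J| = 51.06.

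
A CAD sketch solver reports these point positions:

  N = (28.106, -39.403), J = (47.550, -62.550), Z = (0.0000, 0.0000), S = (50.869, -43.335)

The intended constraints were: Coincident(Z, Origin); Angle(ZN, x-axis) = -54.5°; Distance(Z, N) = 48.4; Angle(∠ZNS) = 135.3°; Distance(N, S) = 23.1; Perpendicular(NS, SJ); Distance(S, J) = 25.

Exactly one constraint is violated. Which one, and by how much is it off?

Distance(S, J) = 25 — off by 5.50.

Z = (0.00, 0.00) ✓; ZN at -54.50° ✓; |ZN| = 48.40 ✓; ∠ZNS = 135.3° ✓; |NS| = 23.10 ✓; ∠(NS, SJ) = 90.00° ✓; |SJ| = 19.50 ✗.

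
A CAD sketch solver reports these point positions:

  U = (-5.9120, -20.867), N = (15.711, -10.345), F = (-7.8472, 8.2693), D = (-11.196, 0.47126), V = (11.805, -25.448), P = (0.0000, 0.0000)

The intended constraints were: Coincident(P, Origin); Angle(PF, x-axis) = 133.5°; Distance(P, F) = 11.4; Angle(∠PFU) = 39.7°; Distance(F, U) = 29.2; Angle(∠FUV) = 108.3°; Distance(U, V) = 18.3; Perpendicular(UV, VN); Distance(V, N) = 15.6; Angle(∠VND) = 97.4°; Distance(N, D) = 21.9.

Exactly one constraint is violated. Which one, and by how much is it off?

Distance(N, D) = 21.9 — off by 7.10.

P = (0.00, 0.00) ✓; PF at 133.5° ✓; |PF| = 11.40 ✓; ∠PFU = 39.70° ✓; |FU| = 29.20 ✓; ∠FUV = 108.3° ✓; |UV| = 18.30 ✓; ∠(UV, VN) = 90.00° ✓; |VN| = 15.60 ✓; ∠VND = 97.40° ✓; |ND| = 29.00 ✗.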